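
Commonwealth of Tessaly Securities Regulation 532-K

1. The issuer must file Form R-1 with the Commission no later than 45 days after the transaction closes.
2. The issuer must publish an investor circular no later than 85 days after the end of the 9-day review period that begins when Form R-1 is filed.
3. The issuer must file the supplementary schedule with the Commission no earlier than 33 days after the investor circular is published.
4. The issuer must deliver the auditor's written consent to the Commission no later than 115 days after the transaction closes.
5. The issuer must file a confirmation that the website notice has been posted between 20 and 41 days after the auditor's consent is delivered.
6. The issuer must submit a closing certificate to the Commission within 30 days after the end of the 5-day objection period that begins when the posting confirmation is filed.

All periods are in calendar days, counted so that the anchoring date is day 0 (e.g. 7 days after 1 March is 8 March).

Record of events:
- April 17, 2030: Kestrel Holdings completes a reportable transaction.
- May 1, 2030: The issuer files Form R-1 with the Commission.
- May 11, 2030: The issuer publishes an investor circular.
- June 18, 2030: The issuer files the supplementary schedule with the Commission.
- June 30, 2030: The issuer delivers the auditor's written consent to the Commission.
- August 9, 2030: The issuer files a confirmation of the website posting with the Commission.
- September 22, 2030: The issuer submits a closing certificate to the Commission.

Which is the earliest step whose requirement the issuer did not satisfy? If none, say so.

(1) due by April 17, 2030 + 45 days = June 1, 2030; May 1, 2030 is within that limit.
(2) due by May 10, 2030 + 85 days = August 3, 2030; completed May 11, 2030, before the deadline.
(3) permitted from May 11, 2030 + 33 days = June 13, 2030 onward; June 18, 2030 is on or after that date.
(4) due by April 17, 2030 + 115 days = August 10, 2030; done June 30, 2030 — timely.
(5) the permitted window runs from June 30, 2030 + 20 = July 20, 2030 to June 30, 2030 + 41 = August 10, 2030; done August 9, 2030, which is between those dates.
(6) due by August 14, 2030 + 30 days = September 13, 2030; not done until September 22, 2030, 9 days after the deadline.

Step 6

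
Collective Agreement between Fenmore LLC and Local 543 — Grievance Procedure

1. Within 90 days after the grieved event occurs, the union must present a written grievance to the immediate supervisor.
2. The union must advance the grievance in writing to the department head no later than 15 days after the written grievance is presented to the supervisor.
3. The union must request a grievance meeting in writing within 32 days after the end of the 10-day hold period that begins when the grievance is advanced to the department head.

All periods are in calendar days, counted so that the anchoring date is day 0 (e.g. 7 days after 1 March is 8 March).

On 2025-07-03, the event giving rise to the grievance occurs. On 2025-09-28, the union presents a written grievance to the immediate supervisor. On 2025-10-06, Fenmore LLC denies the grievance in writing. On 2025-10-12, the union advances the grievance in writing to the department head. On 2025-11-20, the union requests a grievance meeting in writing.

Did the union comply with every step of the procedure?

Yes

Step 1 — counting 90 days from 2025-07-03 (when the grieved event occurs) gives a deadline of 2025-10-01; 2025-09-28 is within that limit.
Step 2 — counting 15 days from 2025-09-28 (when the written grievance is presented to the supervisor) gives a deadline of 2025-10-13; done 2025-10-12 — timely.
Step 3 — counting 32 days from 2025-10-22 (end of the 10-day hold period, which began when the grievance is advanced to the department head on 2025-10-12) gives a deadline of 2025-11-23; 2025-11-20 is within that limit.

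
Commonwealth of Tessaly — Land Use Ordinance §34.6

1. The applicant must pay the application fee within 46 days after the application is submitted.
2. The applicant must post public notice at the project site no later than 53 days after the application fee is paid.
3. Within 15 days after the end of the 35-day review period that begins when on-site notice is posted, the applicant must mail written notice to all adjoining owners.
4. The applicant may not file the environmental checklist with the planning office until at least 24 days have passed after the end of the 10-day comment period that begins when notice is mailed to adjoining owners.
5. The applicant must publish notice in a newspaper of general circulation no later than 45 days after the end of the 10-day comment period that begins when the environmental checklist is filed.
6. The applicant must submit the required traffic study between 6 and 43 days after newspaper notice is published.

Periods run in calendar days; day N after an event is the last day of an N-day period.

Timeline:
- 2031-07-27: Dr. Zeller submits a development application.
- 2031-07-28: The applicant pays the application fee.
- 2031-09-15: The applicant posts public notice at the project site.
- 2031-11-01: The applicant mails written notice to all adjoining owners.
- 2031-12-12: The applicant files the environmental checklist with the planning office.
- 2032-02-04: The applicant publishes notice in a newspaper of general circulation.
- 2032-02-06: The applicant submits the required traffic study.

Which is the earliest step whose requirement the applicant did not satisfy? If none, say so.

(1) due by 2031-07-27 + 46 days = 2031-09-11; 2031-07-28 is within that limit.
(2) due by 2031-07-28 + 53 days = 2031-09-19; 2031-09-15 is within that limit.
(3) due by 2031-10-20 + 15 days = 2031-11-04; done 2031-11-01 — timely.
(4) permitted from 2031-11-11 + 24 days = 2031-12-05 onward; done 2031-12-12, after the minimum wait.
(5) due by 2031-12-22 + 45 days = 2032-02-05; done 2032-02-04 — timely.
(6) the permitted window runs from 2032-02-04 + 6 = 2032-02-10 to 2032-02-04 + 43 = 2032-03-18; done 2032-02-06 — 4 days before the window opened.

Step 6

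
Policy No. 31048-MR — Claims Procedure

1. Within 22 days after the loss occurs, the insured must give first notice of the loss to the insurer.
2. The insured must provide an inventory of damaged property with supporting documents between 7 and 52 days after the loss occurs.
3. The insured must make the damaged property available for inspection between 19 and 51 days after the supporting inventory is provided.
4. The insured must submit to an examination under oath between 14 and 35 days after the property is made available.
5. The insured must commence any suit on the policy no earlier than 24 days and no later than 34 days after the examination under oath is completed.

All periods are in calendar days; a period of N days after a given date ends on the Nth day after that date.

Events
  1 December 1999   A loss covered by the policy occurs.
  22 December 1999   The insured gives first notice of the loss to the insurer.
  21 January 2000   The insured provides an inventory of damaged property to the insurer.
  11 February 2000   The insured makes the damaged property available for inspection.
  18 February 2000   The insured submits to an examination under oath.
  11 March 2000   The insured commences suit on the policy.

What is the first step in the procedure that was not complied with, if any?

Step 1: 22 days after 1 December 1999 (when the loss occurs) is 23 December 1999; completed 22 December 1999, before the deadline.
Step 2: the window is 7–52 days after 1 December 1999 (when the loss occurs), so 8 December 1999 through 22 January 2000; done 21 January 2000 — within the window.
Step 3: the window is 19–51 days after 21 January 2000 (when the supporting inventory is provided), so 9 February 2000 through 12 March 2000; 11 February 2000 falls inside that range.
Step 4: the window is 14–35 days after 11 February 2000 (when the property is made available), so 25 February 2000 through 17 March 2000; done 18 February 2000 — 7 days before the window opened.
That is the first point of non-compliance.

Step 4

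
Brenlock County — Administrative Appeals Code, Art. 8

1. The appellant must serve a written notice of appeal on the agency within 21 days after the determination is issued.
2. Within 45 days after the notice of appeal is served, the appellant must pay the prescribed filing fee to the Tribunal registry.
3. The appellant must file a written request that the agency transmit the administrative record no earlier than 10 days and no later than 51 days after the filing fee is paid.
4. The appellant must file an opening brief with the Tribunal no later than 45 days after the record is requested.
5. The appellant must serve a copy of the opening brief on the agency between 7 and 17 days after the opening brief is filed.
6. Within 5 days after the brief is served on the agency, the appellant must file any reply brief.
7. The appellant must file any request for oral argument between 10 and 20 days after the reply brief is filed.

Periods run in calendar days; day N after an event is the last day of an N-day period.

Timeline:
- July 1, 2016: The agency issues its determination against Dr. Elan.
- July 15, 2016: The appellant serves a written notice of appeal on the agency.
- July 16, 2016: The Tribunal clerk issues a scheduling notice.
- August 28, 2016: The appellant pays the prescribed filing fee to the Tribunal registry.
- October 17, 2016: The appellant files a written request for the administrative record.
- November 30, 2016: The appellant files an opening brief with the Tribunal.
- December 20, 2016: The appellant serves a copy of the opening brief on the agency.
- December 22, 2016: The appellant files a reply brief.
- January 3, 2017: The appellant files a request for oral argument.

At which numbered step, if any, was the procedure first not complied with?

Step 5

Step 1 — counting 21 days from July 1, 2016 (when the determination is issued) gives a deadline of July 22, 2016; completed July 15, 2016, before the deadline.
Step 2 — counting 45 days from July 15, 2016 (when the notice of appeal is served) gives a deadline of August 29, 2016; August 28, 2016 is within that limit.
Step 3 — 10 and 51 days from August 28, 2016 (when the filing fee is paid) are September 7, 2016 and October 18, 2016 respectively; done October 17, 2016 — within the window.
Step 4 — counting 45 days from October 17, 2016 (when the record is requested) gives a deadline of December 1, 2016; done November 30, 2016 — timely.
Step 5 — 7 and 17 days from November 30, 2016 (when the opening brief is filed) are December 7, 2016 and December 17, 2016 respectively; December 20, 2016 is 3 days past the end of the window.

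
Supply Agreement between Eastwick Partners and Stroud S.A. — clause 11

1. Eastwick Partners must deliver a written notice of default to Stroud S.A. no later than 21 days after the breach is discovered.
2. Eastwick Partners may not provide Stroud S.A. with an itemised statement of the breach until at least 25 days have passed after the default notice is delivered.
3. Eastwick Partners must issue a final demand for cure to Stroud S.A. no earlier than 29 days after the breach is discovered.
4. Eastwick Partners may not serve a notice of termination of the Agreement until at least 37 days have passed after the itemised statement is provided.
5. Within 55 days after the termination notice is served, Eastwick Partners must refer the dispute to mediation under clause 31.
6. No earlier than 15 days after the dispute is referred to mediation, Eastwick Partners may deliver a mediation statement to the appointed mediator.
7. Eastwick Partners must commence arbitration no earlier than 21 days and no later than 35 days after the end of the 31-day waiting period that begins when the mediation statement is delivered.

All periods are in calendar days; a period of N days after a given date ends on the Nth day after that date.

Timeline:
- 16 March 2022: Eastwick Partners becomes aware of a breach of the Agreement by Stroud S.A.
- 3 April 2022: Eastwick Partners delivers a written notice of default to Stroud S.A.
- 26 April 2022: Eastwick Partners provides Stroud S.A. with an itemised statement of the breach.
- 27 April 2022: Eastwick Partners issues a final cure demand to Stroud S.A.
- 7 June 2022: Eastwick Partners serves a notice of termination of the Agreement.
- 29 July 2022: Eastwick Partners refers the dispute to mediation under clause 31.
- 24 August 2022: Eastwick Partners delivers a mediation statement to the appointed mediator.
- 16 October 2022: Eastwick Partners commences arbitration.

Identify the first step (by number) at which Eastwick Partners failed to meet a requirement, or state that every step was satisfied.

Step 2

Step 1: 21 days after 16 March 2022 (when the breach is discovered) is 6 April 2022; done 3 April 2022 — timely.
Step 2: the earliest permitted date is 25 days after 3 April 2022 (when the default notice is delivered), i.e. 28 April 2022; done 26 April 2022 — 2 days too early.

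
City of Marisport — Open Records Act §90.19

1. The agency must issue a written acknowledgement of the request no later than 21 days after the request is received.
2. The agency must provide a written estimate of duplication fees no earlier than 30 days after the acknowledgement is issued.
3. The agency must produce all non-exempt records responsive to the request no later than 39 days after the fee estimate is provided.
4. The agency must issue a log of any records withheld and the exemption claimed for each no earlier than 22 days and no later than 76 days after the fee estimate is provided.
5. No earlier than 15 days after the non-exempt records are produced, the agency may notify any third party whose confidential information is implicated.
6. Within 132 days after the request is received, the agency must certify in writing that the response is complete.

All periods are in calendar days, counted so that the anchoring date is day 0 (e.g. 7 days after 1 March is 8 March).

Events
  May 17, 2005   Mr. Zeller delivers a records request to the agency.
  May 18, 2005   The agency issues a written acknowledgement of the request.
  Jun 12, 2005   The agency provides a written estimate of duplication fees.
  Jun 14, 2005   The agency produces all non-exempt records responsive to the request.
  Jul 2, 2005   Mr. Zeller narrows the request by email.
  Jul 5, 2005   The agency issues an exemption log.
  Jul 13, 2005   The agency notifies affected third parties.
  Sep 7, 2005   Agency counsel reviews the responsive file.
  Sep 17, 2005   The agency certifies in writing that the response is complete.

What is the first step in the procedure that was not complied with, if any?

Step 2

Step 1 — counting 21 days from May 17, 2005 (when the request is received) gives a deadline of Jun 7, 2005; done May 18, 2005 — timely.
Step 2 — must wait 30 days from May 18, 2005 (when the acknowledgement is issued), so not before Jun 17, 2005; acted on Jun 12, 2005, 5 days prematurely.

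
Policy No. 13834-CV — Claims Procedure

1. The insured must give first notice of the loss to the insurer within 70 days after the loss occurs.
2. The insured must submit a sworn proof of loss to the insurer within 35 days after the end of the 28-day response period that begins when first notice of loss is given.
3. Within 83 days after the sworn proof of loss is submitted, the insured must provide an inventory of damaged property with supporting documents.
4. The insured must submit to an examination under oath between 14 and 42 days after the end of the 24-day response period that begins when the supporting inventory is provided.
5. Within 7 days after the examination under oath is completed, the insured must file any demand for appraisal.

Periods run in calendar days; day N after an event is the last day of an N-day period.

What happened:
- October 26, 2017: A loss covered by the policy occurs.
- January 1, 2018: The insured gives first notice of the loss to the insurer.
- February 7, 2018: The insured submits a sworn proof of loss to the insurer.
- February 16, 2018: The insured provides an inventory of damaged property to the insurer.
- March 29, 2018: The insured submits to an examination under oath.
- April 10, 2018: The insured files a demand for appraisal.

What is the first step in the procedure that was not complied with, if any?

(1) due by October 26, 2017 + 70 days = January 4, 2018; done January 1, 2018 — timely.
(2) due by January 29, 2018 + 35 days = March 5, 2018; done February 7, 2018 — timely.
(3) due by February 7, 2018 + 83 days = May 1, 2018; February 16, 2018 is within that limit.
(4) the permitted window runs from March 12, 2018 + 14 = March 26, 2018 to March 12, 2018 + 42 = April 23, 2018; March 29, 2018 falls inside that range.
(5) due by March 29, 2018 + 7 days = April 5, 2018; not done until April 10, 2018, 5 days after the deadline.
The procedure was therefore not followed at step 5.

Step 5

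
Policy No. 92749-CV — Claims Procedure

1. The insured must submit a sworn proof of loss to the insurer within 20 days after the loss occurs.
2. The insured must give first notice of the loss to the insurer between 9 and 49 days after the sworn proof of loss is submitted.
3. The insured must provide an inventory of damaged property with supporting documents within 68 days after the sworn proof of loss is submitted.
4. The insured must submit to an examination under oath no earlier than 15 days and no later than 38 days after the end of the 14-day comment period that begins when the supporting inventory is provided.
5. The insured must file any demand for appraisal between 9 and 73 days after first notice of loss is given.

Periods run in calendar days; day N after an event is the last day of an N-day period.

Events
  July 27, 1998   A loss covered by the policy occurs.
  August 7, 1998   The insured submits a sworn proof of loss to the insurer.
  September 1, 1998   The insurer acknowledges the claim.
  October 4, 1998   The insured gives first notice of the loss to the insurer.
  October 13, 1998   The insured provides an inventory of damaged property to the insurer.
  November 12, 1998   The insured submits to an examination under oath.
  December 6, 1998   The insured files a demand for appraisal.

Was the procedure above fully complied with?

No

Step 1 — counting 20 days from July 27, 1998 (when the loss occurs) gives a deadline of August 16, 1998; done August 7, 1998 — timely.
Step 2 — 9 and 49 days from August 7, 1998 (when the sworn proof of loss is submitted) are August 16, 1998 and September 25, 1998 respectively; October 4, 1998 is 9 days past the end of the window.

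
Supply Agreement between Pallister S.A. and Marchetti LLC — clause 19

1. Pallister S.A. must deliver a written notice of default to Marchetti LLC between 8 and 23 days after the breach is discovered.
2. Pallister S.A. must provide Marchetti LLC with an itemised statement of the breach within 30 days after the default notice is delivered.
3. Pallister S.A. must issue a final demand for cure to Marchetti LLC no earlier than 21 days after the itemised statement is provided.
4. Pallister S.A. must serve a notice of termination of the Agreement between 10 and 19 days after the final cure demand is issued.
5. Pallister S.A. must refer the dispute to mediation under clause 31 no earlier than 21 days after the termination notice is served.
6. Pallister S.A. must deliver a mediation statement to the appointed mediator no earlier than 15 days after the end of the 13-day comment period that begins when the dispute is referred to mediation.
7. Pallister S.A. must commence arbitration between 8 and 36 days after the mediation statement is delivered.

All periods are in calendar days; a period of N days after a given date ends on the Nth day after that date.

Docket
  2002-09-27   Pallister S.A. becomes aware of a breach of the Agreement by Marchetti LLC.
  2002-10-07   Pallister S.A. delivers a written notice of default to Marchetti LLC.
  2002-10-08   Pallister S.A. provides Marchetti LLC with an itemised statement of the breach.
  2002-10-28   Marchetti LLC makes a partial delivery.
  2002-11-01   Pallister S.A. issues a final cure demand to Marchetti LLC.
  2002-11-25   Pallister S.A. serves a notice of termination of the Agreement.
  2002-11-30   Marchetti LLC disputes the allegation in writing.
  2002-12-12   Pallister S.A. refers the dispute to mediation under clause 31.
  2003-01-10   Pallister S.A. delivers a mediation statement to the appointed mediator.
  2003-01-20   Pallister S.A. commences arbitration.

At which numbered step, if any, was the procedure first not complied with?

Step 4

(1) the permitted window runs from 2002-09-27 + 8 = 2002-10-05 to 2002-09-27 + 23 = 2002-10-20; done 2002-10-07, which is between those dates.
(2) due by 2002-10-07 + 30 days = 2002-11-06; completed 2002-10-08, before the deadline.
(3) permitted from 2002-10-08 + 21 days = 2002-10-29 onward; 2002-11-01 is on or after that date.
(4) the permitted window runs from 2002-11-01 + 10 = 2002-11-11 to 2002-11-01 + 19 = 2002-11-20; 2002-11-25 is 5 days past the end of the window.
The analysis stops there.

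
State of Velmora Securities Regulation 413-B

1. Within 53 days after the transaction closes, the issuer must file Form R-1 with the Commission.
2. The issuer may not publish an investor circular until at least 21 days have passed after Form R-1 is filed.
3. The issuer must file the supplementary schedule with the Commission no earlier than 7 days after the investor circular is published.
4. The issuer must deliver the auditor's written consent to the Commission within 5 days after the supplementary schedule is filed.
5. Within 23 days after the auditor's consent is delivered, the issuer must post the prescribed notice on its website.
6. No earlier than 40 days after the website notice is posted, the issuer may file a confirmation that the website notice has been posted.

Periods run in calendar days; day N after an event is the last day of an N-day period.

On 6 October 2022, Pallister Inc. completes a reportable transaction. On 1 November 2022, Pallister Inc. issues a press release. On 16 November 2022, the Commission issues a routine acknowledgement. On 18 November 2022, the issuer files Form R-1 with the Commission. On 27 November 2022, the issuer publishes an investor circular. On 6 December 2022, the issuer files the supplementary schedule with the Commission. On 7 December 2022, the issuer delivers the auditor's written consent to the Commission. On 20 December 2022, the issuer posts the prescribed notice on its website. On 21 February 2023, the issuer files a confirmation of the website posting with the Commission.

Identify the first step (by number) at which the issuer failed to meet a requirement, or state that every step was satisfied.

Step 2

Step 1 — counting 53 days from 6 October 2022 (when the transaction closes) gives a deadline of 28 November 2022; completed 18 November 2022, before the deadline.
Step 2 — must wait 21 days from 18 November 2022 (when Form R-1 is filed), so not before 9 December 2022; 27 November 2022 is 12 days before the earliest permitted date.
Later steps need not be reached.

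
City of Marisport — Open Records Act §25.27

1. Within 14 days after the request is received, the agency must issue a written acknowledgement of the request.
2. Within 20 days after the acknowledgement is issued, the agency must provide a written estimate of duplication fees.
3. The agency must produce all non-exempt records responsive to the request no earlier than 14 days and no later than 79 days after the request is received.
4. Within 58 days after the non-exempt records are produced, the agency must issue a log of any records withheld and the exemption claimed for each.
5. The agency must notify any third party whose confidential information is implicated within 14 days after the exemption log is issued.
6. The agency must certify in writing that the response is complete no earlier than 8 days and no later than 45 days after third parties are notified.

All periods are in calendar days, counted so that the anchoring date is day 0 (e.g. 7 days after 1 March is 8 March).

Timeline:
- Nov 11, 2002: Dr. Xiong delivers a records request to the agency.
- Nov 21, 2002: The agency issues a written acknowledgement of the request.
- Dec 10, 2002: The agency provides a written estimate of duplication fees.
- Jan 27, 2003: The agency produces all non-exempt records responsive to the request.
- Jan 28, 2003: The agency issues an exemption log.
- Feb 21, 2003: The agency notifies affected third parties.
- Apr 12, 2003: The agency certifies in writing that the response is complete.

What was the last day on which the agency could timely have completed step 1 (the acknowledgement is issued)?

Nov 25, 2002

Step 1 runs from Nov 11, 2002, when the request is received. 14 days after Nov 11, 2002 is Nov 25, 2002.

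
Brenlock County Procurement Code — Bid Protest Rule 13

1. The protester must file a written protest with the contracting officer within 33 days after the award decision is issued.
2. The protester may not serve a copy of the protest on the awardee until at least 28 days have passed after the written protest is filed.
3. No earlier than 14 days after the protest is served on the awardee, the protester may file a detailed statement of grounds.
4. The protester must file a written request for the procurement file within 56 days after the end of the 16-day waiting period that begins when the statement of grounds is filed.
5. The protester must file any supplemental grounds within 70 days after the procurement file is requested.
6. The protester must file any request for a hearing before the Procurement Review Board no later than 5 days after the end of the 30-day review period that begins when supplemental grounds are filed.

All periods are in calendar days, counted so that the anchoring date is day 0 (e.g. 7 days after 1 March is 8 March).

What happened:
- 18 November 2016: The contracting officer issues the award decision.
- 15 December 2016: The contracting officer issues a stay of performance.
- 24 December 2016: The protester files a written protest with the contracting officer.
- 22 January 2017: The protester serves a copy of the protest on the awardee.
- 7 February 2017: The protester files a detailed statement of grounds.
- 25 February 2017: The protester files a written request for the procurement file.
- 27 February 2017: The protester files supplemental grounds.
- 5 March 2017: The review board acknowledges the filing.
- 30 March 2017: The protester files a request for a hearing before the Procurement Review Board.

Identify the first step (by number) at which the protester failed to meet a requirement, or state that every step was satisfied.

Step 1

Step 1 — counting 33 days from 18 November 2016 (when the award decision is issued) gives a deadline of 21 December 2016; 24 December 2016 misses that deadline by 3 days.
Later steps need not be reached.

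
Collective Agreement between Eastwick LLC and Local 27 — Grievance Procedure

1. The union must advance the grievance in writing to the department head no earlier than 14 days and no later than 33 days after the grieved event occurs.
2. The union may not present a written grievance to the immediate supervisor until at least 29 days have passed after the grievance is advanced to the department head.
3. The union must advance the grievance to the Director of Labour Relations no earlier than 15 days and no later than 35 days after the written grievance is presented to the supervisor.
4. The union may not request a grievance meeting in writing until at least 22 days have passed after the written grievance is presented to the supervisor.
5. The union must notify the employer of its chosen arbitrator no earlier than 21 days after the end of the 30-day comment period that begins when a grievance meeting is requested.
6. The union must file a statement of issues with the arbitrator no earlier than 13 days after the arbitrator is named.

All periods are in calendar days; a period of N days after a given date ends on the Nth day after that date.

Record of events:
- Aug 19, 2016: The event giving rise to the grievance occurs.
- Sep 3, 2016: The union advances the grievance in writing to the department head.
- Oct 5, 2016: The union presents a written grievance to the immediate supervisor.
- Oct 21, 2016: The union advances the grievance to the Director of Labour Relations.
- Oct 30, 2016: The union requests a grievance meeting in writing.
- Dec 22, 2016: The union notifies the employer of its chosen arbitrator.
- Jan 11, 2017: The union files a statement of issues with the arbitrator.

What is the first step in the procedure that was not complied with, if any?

None — every step was satisfied

(1) the permitted window runs from Aug 19, 2016 + 14 = Sep 2, 2016 to Aug 19, 2016 + 33 = Sep 21, 2016; done Sep 3, 2016 — within the window.
(2) permitted from Sep 3, 2016 + 29 days = Oct 2, 2016 onward; done Oct 5, 2016 — permitted.
(3) the permitted window runs from Oct 5, 2016 + 15 = Oct 20, 2016 to Oct 5, 2016 + 35 = Nov 9, 2016; done Oct 21, 2016 — within the window.
(4) permitted from Oct 5, 2016 + 22 days = Oct 27, 2016 onward; done Oct 30, 2016, after the minimum wait.
(5) permitted from Nov 29, 2016 + 21 days = Dec 20, 2016 onward; done Dec 22, 2016 — permitted.
(6) permitted from Dec 22, 2016 + 13 days = Jan 4, 2017 onward; done Jan 11, 2017 — permitted.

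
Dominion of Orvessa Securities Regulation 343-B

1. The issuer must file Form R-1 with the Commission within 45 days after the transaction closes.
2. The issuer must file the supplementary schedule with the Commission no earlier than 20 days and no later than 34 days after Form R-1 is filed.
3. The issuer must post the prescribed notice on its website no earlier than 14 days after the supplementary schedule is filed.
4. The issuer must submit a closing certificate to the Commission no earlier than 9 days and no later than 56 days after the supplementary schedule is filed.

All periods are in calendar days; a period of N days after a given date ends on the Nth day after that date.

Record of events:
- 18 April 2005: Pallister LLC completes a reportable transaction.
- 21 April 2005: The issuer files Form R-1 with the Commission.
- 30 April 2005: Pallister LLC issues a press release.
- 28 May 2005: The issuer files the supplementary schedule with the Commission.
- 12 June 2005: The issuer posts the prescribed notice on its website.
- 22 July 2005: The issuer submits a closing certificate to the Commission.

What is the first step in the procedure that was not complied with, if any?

Step 2

Step 1: 45 days after 18 April 2005 (when the transaction closes) is 2 June 2005; 21 April 2005 is within that limit.
Step 2: the window is 20–34 days after 21 April 2005 (when Form R-1 is filed), so 11 May 2005 through 25 May 2005; 28 May 2005 is 3 days past the end of the window.
The procedure was therefore not followed at step 2.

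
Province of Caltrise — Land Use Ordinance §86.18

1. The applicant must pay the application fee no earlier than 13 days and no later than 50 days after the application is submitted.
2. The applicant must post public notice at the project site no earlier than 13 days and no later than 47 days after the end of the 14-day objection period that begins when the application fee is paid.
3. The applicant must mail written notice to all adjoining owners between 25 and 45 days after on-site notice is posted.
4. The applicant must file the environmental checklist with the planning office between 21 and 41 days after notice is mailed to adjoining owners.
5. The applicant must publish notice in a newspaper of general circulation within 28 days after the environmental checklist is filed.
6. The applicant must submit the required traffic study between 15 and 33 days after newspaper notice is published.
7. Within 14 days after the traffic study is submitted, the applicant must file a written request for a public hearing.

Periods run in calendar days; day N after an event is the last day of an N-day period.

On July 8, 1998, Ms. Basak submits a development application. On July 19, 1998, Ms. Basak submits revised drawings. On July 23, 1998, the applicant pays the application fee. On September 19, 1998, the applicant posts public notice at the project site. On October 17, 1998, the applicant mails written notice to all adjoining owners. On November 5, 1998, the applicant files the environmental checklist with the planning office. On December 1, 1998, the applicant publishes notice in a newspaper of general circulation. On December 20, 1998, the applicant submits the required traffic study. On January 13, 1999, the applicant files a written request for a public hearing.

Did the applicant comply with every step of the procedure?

No

Step 1: the window is 13–50 days after July 8, 1998 (when the application is submitted), so July 21, 1998 through August 27, 1998; July 23, 1998 falls inside that range.
Step 2: the window is 13–47 days after August 6, 1998 (end of the 14-day objection period, which began when the application fee is paid on July 23, 1998), so August 19, 1998 through September 22, 1998; September 19, 1998 falls inside that range.
Step 3: the window is 25–45 days after September 19, 1998 (when on-site notice is posted), so October 14, 1998 through November 3, 1998; October 17, 1998 falls inside that range.
Step 4: the window is 21–41 days after October 17, 1998 (when notice is mailed to adjoining owners), so November 7, 1998 through November 27, 1998; November 5, 1998 is 2 days too early.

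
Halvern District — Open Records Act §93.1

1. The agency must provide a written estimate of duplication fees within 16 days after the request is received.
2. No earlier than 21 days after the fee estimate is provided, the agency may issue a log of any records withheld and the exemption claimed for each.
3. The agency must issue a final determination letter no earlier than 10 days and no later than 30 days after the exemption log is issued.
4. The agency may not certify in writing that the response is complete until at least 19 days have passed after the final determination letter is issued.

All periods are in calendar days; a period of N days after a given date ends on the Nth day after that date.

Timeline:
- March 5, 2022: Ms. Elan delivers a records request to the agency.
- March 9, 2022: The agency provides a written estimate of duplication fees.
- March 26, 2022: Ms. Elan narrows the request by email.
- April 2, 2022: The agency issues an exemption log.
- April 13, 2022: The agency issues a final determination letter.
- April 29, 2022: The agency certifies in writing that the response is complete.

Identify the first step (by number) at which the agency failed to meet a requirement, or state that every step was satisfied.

Step 4

Step 1: 16 days after March 5, 2022 (when the request is received) is March 21, 2022; done March 9, 2022 — timely.
Step 2: the earliest permitted date is 21 days after March 9, 2022 (when the fee estimate is provided), i.e. March 30, 2022; April 2, 2022 is on or after that date.
Step 3: the window is 10–30 days after April 2, 2022 (when the exemption log is issued), so April 12, 2022 through May 2, 2022; done April 13, 2022, which is between those dates.
Step 4: the earliest permitted date is 19 days after April 13, 2022 (when the final determination letter is issued), i.e. May 2, 2022; acted on April 29, 2022, 3 days prematurely.
Later steps need not be reached.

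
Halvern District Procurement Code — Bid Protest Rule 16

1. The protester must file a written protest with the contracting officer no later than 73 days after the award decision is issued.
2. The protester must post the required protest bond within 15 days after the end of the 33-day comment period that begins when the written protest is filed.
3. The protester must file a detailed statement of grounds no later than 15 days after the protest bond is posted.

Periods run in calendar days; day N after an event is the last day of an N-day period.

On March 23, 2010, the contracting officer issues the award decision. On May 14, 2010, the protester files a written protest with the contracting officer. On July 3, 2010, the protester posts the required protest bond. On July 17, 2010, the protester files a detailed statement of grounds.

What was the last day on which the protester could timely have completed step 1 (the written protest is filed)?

Step 1 runs from March 23, 2010, when the award decision is issued. 73 days after March 23, 2010 is June 4, 2010.

June 4, 2010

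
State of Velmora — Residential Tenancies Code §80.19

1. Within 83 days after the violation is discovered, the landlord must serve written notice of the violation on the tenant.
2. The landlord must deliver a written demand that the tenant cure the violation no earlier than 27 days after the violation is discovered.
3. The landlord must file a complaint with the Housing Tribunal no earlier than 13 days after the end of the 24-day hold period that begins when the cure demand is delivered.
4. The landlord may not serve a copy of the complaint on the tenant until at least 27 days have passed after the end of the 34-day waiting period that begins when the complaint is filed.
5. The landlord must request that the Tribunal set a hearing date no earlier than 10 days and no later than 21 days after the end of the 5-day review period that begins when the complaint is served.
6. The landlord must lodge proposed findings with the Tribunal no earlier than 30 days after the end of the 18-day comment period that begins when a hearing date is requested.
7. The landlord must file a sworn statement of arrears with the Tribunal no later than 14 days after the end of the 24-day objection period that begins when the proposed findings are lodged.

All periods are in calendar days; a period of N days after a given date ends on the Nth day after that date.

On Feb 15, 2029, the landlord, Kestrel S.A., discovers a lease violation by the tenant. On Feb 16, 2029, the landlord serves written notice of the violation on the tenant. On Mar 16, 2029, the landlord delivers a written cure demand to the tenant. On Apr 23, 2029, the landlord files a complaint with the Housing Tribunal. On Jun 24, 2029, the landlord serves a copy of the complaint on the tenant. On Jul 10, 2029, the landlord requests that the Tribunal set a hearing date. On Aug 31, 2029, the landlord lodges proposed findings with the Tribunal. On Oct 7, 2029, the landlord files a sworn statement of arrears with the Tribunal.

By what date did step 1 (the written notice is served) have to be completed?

Step 1 runs from Feb 15, 2029, when the violation is discovered. 83 days after Feb 15, 2029 is May 9, 2029.

May 9, 2029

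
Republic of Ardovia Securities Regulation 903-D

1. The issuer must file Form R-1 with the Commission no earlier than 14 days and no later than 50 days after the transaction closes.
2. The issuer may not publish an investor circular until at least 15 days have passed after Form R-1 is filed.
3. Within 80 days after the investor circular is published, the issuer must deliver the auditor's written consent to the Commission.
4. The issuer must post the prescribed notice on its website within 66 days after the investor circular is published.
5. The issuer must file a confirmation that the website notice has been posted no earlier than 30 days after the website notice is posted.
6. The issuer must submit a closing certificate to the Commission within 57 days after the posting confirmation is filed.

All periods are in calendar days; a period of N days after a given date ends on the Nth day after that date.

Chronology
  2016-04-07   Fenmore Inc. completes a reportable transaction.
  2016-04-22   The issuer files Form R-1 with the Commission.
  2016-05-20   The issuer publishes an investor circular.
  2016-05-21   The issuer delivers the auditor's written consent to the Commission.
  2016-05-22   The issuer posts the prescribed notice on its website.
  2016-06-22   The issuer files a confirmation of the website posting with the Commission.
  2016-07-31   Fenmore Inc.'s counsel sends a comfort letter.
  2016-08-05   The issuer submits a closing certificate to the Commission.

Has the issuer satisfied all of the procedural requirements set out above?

Yes

(1) the permitted window runs from 2016-04-07 + 14 = 2016-04-21 to 2016-04-07 + 50 = 2016-05-27; done 2016-04-22, which is between those dates.
(2) permitted from 2016-04-22 + 15 days = 2016-05-07 onward; done 2016-05-20, after the minimum wait.
(3) due by 2016-05-20 + 80 days = 2016-08-08; completed 2016-05-21, before the deadline.
(4) due by 2016-05-20 + 66 days = 2016-07-25; done 2016-05-22 — timely.
(5) permitted from 2016-05-22 + 30 days = 2016-06-21 onward; done 2016-06-22 — permitted.
(6) due by 2016-06-22 + 57 days = 2016-08-18; done 2016-08-05 — timely.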